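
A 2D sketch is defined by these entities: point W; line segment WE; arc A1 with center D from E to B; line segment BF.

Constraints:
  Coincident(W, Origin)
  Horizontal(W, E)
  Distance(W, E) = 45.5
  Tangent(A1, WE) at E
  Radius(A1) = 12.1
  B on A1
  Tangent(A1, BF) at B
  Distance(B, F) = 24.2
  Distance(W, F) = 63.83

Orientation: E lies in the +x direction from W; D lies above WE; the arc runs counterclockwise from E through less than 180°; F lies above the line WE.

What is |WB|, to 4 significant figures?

59.18

Checks: |DB| = 12.10 ✓; ∠(DB, BF) = 90.00° ✓; |BF| = 24.20 ✓; |WF| = 63.83 ✓.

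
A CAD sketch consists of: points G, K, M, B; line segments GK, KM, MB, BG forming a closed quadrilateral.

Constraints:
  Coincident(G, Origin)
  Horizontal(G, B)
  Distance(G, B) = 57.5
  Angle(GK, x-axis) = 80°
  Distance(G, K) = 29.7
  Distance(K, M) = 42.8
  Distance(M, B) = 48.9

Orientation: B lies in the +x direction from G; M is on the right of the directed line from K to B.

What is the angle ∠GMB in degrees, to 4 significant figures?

112.5°

Checks: |KM| = 42.80 ✓; |MB| = 48.90 ✓.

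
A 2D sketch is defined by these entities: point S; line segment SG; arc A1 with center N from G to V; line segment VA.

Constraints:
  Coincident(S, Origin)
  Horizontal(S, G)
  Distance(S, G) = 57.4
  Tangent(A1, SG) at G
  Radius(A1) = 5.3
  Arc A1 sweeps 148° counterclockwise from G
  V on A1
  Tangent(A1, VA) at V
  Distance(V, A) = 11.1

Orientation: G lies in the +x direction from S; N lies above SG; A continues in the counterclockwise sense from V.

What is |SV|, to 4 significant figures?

61.00

S is at the origin; SG is horizontal with |SG| = 57.4 and G on the +x side, so G = (57.40, 0.000). Since A1 is tangent to SG there, NG ⟂ SG, so N = G + (0, 5.3) = (57.40, 5.300). On A1, G sits at bearing -90° from N; a 148° counterclockwise sweep puts V at bearing 58°, so V = N + 5.3·(cos 58°, sin 58°) = (60.21, 9.795). Then |SV| = |V − S| = 61.00.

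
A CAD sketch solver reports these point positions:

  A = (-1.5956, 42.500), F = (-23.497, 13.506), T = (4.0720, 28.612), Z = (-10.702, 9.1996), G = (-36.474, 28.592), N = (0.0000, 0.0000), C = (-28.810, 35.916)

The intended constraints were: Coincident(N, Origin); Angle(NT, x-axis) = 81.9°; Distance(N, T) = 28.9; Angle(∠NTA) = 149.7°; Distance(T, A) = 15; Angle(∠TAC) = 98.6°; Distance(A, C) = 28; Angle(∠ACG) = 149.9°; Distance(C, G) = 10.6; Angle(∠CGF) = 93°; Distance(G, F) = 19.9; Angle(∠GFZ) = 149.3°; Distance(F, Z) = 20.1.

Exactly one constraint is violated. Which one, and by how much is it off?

Distance(F, Z) = 20.1 — off by 6.60.

N = (0.00, 0.00) ✓; NT at 81.90° ✓; |NT| = 28.90 ✓; ∠NTA = 149.7° ✓; |TA| = 15.00 ✓; ∠TAC = 98.60° ✓; |AC| = 28.00 ✓; ∠ACG = 149.9° ✓; |CG| = 10.60 ✓; ∠CGF = 93.00° ✓; |GF| = 19.90 ✓; ∠GFZ = 149.3° ✓; |FZ| = 13.50 ✗.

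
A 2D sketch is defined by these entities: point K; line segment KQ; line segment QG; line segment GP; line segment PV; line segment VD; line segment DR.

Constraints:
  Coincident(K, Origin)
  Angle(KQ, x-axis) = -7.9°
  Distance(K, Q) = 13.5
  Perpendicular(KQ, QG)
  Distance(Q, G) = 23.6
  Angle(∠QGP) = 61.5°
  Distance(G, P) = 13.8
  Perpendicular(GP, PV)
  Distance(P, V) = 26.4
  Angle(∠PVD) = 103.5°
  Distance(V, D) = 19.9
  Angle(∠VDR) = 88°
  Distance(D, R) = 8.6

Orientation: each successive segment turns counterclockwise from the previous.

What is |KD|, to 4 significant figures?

33.21

K is at the origin; KQ runs at -7.9° with length 13.5, so Q = (13.37, -1.856). KQ is perpendicular to QG, so QG runs at 82.10°; with |QG| = 23.6, G = (16.62, 21.52). ∠QGP = 61.5° gives GP at -159.4° from the x-axis; with |GP| = 13.8, P = (3.698, 16.67). GP is perpendicular to PV, so PV runs at -69.40°; with |PV| = 26.4, V = (12.99, -8.047). ∠PVD = 103.5° gives VD at 7.100° from the x-axis; with |VD| = 19.9, D = (32.73, -5.587). Then |KD| = |D − K| = 33.21.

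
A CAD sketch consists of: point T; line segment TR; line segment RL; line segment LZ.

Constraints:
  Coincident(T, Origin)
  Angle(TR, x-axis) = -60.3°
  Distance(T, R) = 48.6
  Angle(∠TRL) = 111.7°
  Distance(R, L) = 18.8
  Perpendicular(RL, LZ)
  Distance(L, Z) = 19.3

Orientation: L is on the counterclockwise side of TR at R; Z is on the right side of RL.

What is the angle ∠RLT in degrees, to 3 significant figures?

50.8°

T is at the origin; TR runs at -60.3° with length 48.6, so R = 48.6·(cos -60.3°, sin -60.3°) = (24.1, -42.2). ∠TRL = 111.7°, so RL runs at -60.3° + (180° − 111.7°) = 8.00° from the x-axis; with |RL| = 18.8, L = R + 18.8·(cos 8.00°, sin 8.00°) = (42.7, -39.6). Then cos ∠RLT = LR·LT / (|LR||LT|), giving 50.8°.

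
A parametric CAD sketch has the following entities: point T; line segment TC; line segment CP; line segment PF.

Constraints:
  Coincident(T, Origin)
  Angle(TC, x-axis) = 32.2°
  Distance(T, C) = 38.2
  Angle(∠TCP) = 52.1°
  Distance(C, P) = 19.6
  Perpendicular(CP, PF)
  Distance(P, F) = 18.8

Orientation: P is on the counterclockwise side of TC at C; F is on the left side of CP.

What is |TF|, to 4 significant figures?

11.98

T is at the origin; TC runs at 32.2° with length 38.2, so C = 38.2·(cos 32.2°, sin 32.2°) = (32.32, 20.36). ∠TCP = 52.1°, so CP runs at 32.2° + (180° − 52.1°) = 160.1° from the x-axis; with |CP| = 19.6, P = C + 19.6·(cos 160.1°, sin 160.1°) = (13.89, 27.03). CP is perpendicular to PF; with |PF| = 18.8 on the left of CP, F = P + 18.8·(-0.3404, -0.9403) = (7.496, 9.350). Then |TF| = |F − T| = 11.98.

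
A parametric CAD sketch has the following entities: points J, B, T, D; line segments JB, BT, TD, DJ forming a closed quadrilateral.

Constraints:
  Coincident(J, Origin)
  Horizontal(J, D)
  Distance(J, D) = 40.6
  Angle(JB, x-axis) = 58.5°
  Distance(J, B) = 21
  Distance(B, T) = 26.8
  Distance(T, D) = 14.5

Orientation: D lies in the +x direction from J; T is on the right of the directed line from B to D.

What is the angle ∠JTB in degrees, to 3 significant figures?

46.0°

J is at the origin; JD is horizontal with |JD| = 40.6 and D in +x, so D = (40.6, 0). JB runs at 58.5° with |JB| = 21.0, so B = (11.0, 17.9). T is determined by |BT| = 26.8 and |TD| = 14.5 together: it lies at the intersection of circle(B, 26.8) and circle(D, 14.5). With |BD| = 34.6, the foot of the radical line on BD is 24.6 from B and the perpendicular offset is √(26.8² − 24.6²) = 10.5. Taking the right-of-BD solution: T = (26.6, -3.85).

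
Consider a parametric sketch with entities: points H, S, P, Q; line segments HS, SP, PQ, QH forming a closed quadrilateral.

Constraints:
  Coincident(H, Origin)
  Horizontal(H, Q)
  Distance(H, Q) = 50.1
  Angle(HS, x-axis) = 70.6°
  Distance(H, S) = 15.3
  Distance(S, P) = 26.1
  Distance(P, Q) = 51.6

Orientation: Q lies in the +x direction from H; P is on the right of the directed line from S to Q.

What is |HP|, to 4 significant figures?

11.11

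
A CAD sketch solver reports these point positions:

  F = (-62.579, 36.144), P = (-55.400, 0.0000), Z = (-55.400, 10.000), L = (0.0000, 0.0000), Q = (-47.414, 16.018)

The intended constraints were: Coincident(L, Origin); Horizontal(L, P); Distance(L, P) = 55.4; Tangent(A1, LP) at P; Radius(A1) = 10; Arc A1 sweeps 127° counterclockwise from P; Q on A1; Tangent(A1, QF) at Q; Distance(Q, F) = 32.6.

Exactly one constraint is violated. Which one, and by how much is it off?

Distance(Q, F) = 32.6 — off by 7.40.

L = (0.00, 0.00) ✓; L.y = 0.00, P.y = 0.00 ✓; |LP| = 55.40 ✓; ∠(ZP, PL) = 90.00° ✓; |ZP| = 10.00 ✓; bearing(Z→Q) − bearing(Z→P) = 127.0° ✓; |ZQ| = 10.00 ✓; ∠(ZQ, QF) = 90.00° ✓; |QF| = 25.20 ✗.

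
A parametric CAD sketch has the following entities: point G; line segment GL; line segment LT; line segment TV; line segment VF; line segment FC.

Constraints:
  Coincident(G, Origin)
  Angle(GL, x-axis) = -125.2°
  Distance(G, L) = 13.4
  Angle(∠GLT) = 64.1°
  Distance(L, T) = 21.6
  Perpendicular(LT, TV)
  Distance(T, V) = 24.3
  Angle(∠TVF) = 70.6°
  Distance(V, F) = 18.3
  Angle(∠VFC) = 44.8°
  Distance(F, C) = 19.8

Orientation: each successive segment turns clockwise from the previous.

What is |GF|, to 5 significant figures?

6.3505

G is at the origin; GL runs at -125.2° with length 13.4, so L = (-7.7242, -10.950). ∠GLT = 64.1° gives LT at 118.90° from the x-axis; with |LT| = 21.6, T = (-18.163, 7.9603). The perpendicularity gives TV at right angles to LT, so TV runs at 28.900°; with |TV| = 24.3, V = (3.1107, 19.704). ∠TVF = 70.6° gives VF at -80.500° from the x-axis; with |VF| = 18.3, F = (6.1311, 1.6550). Then |GF| = |F − G| = 6.3505.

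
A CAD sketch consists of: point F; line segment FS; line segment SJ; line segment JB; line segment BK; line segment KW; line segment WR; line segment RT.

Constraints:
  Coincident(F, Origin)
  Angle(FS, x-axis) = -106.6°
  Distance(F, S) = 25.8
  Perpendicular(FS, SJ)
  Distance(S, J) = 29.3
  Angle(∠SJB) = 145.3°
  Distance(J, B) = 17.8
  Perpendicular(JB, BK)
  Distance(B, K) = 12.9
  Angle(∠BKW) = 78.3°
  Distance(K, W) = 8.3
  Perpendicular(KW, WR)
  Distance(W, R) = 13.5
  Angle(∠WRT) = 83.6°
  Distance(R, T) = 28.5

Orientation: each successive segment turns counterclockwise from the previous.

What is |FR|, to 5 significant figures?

45.467

F is at the origin; FS runs at -106.6° with length 25.8, so S = (-7.3708, -24.725). The perpendicularity gives SJ at right angles to FS, so SJ runs at -16.600°; with |SJ| = 29.3, J = (20.708, -33.095). ∠SJB = 145.3° gives JB at 18.100° from the x-axis; with |JB| = 17.8, B = (37.627, -27.565). JB is perpendicular to BK, so BK runs at 108.10°; with |BK| = 12.9, K = (33.620, -15.304). ∠BKW = 78.3° gives KW at -150.20° from the x-axis; with |KW| = 8.3, W = (26.417, -19.429). KW ⟂ WR, so WR runs at -60.200°; with |WR| = 13.5, R = (33.126, -31.143). Then |FR| = |R − F| = 45.467.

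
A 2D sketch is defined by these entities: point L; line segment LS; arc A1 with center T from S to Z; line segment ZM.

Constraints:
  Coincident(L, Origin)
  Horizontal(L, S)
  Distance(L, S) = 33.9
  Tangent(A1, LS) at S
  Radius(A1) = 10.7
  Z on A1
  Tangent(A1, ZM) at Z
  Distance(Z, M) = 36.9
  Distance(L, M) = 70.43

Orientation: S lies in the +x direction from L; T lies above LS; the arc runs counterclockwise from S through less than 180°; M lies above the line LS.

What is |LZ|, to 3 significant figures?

44.5

L is at the origin; L and S share the same y with |LS| = 33.9 and S on the +x side, so S = (33.9, 0.00). A1 meets LS tangentially, so TS is at right angles to LS, so T = S + (0, 10.7) = (33.9, 10.7). Since TZ ⟂ ZM (tangency), |TM| = √(10.7² + 36.9²) = 38.4 regardless of where Z sits on A1. So M lies on both circle(L, 70.43) and circle(T, 38.4); the above-LS intersection is M = (57.0, 41.4). Z is the foot of the tangent from M: Z = (43.9, 6.92).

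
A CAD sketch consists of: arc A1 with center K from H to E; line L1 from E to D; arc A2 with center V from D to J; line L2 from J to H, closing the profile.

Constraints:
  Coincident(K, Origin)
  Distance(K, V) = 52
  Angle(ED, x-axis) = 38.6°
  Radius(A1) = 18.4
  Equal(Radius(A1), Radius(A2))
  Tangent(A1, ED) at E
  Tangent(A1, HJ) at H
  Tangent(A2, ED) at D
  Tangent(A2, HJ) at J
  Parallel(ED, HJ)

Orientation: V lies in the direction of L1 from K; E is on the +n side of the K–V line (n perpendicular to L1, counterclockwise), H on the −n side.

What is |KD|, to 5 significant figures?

55.159

Tangency of A1 to both parallel lines with radius 18.4 puts E and H at K ± 18.4·n: E = (-11.479, 14.380), H = (11.479, -14.380). Equal radii place D and J the same way about V: D = V + 18.4·n = (29.160, 46.822), J = V − 18.4·n = (52.118, 18.062). Then |KD| = |D − K| = 55.159.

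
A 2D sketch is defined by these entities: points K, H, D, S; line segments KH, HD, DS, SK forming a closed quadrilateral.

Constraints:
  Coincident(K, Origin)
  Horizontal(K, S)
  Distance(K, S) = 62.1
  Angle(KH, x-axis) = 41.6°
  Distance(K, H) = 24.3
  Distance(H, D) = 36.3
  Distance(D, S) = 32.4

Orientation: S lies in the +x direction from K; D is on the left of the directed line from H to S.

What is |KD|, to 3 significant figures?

59.9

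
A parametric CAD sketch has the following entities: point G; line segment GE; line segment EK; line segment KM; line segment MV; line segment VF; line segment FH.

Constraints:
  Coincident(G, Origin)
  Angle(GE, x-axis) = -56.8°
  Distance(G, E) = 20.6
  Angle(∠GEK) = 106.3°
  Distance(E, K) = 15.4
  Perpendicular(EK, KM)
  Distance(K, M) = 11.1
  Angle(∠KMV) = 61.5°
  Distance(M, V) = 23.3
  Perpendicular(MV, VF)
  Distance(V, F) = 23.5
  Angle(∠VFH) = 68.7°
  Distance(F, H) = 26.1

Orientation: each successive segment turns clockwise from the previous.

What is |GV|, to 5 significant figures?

19.802

G is at the origin; GE runs at -56.8° with length 20.6, so E = (11.280, -17.237). ∠GEK = 106.3° gives EK at -130.50° from the x-axis; with |EK| = 15.4, K = (1.2783, -28.948). EK ⟂ KM, so KM runs at 139.50°; with |KM| = 11.1, M = (-7.1622, -21.739). ∠KMV = 61.5° gives MV at 21.000° from the x-axis; with |MV| = 23.3, V = (14.590, -13.389). Then |GV| = |V − G| = 19.802.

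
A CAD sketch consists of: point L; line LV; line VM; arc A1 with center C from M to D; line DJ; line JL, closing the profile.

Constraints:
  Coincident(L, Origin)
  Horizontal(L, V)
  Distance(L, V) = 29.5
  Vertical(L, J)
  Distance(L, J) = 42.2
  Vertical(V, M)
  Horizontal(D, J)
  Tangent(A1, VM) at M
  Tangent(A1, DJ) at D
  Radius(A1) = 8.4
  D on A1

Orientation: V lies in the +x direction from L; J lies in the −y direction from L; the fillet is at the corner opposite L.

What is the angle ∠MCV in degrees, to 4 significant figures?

76.04°

L is at the origin; LV is horizontal with |LV| = 29.5 and V on the +x side, so V = (29.50, 0.000). LJ is vertical with |LJ| = 42.2 and J on the −y side, so J = (0.000, -42.20). The virtual corner opposite L is at (29.50, -42.20). The tangent condition forces CM to be normal to VM and the tangent condition forces CD to be normal to DJ, with radius 8.4, so the center C sits 8.4 in from both sides at C = (21.10, -33.80). That places the tangent points at M = (29.50, -33.80) on VM and D = (21.10, -42.20) on DJ. Then cos ∠MCV = CM·CV / (|CM||CV|), giving 76.04°.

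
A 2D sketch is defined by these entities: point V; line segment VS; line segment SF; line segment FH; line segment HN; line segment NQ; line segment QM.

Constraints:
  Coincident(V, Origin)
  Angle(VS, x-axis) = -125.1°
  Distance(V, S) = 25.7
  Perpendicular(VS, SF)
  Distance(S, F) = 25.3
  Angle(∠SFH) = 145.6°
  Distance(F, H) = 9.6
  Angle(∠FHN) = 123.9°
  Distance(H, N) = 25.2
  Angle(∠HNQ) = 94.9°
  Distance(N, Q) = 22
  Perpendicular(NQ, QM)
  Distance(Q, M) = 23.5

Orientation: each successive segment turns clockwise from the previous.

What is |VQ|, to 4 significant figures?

12.89

V is at the origin; VS runs at -125.1° with length 25.7, so S = (-14.78, -21.03). VS ⟂ SF, so SF runs at 144.9°; with |SF| = 25.3, F = (-35.48, -6.479). ∠SFH = 145.6° gives FH at 110.5° from the x-axis; with |FH| = 9.6, H = (-38.84, 2.513). ∠FHN = 123.9° gives HN at 54.40° from the x-axis; with |HN| = 25.2, N = (-24.17, 23.00). ∠HNQ = 94.9° gives NQ at -30.70° from the x-axis; with |NQ| = 22.0, Q = (-5.253, 11.77). Then |VQ| = |Q − V| = 12.89.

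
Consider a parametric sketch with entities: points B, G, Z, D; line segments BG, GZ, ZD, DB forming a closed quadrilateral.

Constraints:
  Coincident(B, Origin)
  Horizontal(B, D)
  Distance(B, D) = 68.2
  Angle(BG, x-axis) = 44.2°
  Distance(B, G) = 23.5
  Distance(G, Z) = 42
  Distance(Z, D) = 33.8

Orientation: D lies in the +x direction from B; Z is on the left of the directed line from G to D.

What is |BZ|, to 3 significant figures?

64.3

B is at the origin; B and D share the same y with |BD| = 68.2 and D in +x, so D = (68.2, 0). BG runs at 44.2° with |BG| = 23.5, so G = (16.8, 16.4). Z is determined by |GZ| = 42.0 and |ZD| = 33.8 together: it lies at the intersection of circle(G, 42.0) and circle(D, 33.8). With |GD| = 53.9, the foot of the radical line on GD is 32.7 from G and the perpendicular offset is √(42.0² − 32.7²) = 26.3. Taking the left-of-GD solution: Z = (56.0, 31.5).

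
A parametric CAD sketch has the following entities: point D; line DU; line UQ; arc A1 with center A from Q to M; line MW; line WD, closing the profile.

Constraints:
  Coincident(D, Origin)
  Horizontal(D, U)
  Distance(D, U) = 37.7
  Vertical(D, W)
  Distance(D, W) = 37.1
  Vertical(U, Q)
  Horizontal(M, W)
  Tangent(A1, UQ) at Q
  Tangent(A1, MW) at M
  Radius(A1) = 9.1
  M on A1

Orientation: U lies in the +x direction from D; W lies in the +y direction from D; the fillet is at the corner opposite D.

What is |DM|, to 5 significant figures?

46.844

D is at the origin; D and U share the same y with |DU| = 37.7 and U on the +x side, so U = (37.700, 0.0000). DW is vertical with |DW| = 37.1 and W on the +y side, so W = (0.0000, 37.100). The virtual corner opposite D is at (37.700, 37.100). Since A1 is tangent to UQ there, AQ ⟂ UQ and tangency of A1 to MW means the radius AM is perpendicular to MW, with radius 9.1, so the center A sits 9.1 in from both sides at A = (28.600, 28.000). That places the tangent points at Q = (37.700, 28.000) on UQ and M = (28.600, 37.100) on MW. Then |DM| = |M − D| = 46.844.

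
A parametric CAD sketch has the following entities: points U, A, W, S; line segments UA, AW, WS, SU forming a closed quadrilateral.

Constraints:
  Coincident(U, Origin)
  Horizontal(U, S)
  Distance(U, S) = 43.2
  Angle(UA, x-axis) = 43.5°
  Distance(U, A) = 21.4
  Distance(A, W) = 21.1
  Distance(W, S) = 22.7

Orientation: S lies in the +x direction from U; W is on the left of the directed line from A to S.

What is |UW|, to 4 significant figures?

41.48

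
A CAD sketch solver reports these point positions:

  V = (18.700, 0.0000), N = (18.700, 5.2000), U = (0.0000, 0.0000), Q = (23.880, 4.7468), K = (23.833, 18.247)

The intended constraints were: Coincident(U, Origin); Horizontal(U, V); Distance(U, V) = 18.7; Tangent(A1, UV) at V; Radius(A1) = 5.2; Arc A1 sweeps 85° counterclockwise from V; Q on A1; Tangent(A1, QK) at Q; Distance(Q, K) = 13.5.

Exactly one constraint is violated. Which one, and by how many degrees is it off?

Tangent(A1, QK) at Q — off by 5.20°.

U = (0.00, 0.00) ✓; U.y = 0.00, V.y = 0.00 ✓; |UV| = 18.70 ✓; ∠(NV, VU) = 90.00° ✓; |NV| = 5.200 ✓; bearing(N→Q) − bearing(N→V) = 85.00° ✓; |NQ| = 5.200 ✓; ∠(NQ, QK) = 84.80° ✗; |QK| = 13.50 ✓.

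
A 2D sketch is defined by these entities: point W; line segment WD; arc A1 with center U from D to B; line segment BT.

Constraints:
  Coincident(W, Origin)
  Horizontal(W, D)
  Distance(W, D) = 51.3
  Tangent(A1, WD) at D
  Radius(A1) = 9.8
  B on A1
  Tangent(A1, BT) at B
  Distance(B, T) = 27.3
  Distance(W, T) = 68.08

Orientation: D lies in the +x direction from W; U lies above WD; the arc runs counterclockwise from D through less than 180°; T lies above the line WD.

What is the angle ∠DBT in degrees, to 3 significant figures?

130°

W is at the origin; WD is horizontal with |WD| = 51.3 and D on the +x side, so D = (51.3, 0.00). The tangent condition forces UD to be normal to WD, so U = D + (0, 9.8) = (51.3, 9.80). Since UB ⟂ BT (tangency), |UT| = √(9.8² + 27.3²) = 29.0 regardless of where B sits on A1. So T lies on both circle(W, 68.08) and circle(U, 29.0); the above-WD intersection is T = (56.2, 38.4). B is the foot of the tangent from T: B = (61.0, 11.5).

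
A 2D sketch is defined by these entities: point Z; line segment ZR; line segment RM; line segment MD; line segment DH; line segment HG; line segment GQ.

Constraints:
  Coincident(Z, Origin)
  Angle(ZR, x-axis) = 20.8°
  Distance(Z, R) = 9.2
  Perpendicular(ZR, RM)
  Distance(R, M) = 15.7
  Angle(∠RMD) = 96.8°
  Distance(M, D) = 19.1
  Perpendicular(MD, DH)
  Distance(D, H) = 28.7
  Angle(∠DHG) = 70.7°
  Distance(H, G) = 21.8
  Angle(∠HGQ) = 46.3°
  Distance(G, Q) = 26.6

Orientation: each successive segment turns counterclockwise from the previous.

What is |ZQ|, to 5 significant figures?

16.619

∠DHG = 70.7° gives HG at 33.300° from the x-axis; with |HG| = 21.8, G = (9.6563, -2.5558). ∠HGQ = 46.3° gives GQ at 167.00° from the x-axis; with |GQ| = 26.6, Q = (-16.262, 3.4279). Then |ZQ| = |Q − Z| = 16.619.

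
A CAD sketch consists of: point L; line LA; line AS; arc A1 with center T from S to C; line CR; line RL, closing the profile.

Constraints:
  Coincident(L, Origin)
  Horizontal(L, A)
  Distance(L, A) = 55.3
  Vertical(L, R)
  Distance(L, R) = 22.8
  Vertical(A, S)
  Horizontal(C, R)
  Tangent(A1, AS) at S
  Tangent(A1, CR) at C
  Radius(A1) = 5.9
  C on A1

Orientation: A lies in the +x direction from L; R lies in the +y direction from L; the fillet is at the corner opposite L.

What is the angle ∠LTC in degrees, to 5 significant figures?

108.89°

The virtual corner opposite L is at (55.300, 22.800). Since A1 is tangent to AS there, TS ⟂ AS and the tangent condition forces TC to be normal to CR, with radius 5.9, so the center T sits 5.9 in from both sides at T = (49.400, 16.900). That places the tangent points at S = (55.300, 16.900) on AS and C = (49.400, 22.800) on CR. Then cos ∠LTC = TL·TC / (|TL||TC|), giving 108.89°.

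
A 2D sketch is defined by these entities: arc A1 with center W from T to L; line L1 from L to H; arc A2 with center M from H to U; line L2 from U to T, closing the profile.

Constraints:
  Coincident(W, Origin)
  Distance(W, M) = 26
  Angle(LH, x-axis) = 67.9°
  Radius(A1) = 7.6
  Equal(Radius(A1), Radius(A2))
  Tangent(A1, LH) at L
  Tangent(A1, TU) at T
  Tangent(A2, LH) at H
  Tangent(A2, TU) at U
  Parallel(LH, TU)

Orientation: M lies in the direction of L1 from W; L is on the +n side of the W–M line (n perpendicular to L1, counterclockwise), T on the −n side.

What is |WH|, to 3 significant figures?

27.1

The slot axis is L1's direction at 67.9°, so u = (cos 67.9°, sin 67.9°) = (0.376, 0.927) and n = (−sin 67.9°, cos 67.9°) = (-0.927, 0.376). W is at the origin and M lies 26.0 along u from W, so M = 26.0·u = (9.78, 24.1). Tangency of A1 to both parallel lines with radius 7.6 puts L and T at W ± 7.6·n: L = (-7.04, 2.86), T = (7.04, -2.86). Equal radii place H and U the same way about M: H = M + 7.6·n = (2.74, 26.9), U = M − 7.6·n = (16.8, 21.2). Then |WH| = |H − W| = 27.1.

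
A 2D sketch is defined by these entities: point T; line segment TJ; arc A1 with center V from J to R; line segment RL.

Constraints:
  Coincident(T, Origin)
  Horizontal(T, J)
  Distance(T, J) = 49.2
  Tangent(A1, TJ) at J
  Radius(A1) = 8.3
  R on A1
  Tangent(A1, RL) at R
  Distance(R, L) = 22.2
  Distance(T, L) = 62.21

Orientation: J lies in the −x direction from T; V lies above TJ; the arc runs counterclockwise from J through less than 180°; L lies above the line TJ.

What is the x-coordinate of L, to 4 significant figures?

-53.59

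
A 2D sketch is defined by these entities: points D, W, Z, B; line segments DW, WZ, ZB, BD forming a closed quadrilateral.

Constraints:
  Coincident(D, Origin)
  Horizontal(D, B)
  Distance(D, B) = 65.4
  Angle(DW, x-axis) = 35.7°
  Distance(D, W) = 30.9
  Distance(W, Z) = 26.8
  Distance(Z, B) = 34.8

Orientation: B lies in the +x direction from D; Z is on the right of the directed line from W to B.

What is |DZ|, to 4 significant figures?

32.52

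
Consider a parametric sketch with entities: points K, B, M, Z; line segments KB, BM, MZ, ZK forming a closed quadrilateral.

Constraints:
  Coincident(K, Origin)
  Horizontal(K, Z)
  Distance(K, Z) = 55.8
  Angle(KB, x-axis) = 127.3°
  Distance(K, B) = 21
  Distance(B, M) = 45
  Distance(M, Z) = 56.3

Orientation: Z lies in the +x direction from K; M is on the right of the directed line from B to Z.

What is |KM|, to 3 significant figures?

25.1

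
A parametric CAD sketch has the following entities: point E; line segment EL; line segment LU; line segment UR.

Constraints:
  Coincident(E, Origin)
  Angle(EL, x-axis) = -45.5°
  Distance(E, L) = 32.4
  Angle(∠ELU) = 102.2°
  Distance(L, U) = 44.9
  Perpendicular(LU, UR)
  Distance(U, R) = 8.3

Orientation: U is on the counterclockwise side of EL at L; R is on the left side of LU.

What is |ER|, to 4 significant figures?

56.78

E is at the origin; EL runs at -45.5° with length 32.4, so L = 32.4·(cos -45.5°, sin -45.5°) = (22.71, -23.11). ∠ELU = 102.2°, so LU runs at -45.5° + (180° − 102.2°) = 32.30° from the x-axis; with |LU| = 44.9, U = L + 44.9·(cos 32.30°, sin 32.30°) = (60.66, 0.8831). The perpendicularity gives UR at right angles to LU; with |UR| = 8.3 on the left of LU, R = U + 8.3·(-0.5344, 0.8453) = (56.23, 7.899). Then |ER| = |R − E| = 56.78.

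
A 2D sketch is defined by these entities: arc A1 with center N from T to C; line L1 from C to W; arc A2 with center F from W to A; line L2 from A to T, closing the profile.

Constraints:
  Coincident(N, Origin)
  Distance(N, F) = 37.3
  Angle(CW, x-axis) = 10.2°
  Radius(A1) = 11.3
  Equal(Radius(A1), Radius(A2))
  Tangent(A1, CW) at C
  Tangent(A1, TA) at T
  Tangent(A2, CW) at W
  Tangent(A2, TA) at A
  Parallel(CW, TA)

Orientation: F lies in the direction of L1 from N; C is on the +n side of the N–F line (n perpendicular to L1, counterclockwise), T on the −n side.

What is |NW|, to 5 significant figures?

38.974

Tangency of A1 to both parallel lines with radius 11.3 puts C and T at N ± 11.3·n: C = (-2.0011, 11.121), T = (2.0011, -11.121). Equal radii place W and A the same way about F: W = F + 11.3·n = (34.709, 17.727), A = F − 11.3·n = (38.712, -4.5161). Then |NW| = |W − N| = 38.974.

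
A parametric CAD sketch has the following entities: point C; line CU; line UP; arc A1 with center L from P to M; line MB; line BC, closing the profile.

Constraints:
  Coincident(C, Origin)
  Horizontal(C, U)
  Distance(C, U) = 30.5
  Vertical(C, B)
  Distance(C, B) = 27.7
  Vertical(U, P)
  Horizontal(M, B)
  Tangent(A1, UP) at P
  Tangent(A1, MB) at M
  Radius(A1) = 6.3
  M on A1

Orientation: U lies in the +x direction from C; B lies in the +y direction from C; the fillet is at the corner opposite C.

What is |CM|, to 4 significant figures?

36.78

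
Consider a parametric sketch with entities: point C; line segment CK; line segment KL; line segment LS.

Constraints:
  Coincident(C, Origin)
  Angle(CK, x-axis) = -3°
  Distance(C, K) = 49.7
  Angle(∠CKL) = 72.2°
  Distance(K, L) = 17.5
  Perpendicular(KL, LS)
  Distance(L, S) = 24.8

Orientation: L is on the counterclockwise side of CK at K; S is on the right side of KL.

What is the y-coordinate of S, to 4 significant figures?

20.65

C is at the origin; CK runs at -3.0° with length 49.7, so K = 49.7·(cos -3.0°, sin -3.0°) = (49.63, -2.601). ∠CKL = 72.2°, so KL runs at -3.0° + (180° − 72.2°) = 104.8° from the x-axis; with |KL| = 17.5, L = K + 17.5·(cos 104.8°, sin 104.8°) = (45.16, 14.32). The perpendicularity gives LS at right angles to KL; with |LS| = 24.8 on the right of KL, S = L + 24.8·(0.9668, 0.2554) = (69.14, 20.65). So S.y = 20.65.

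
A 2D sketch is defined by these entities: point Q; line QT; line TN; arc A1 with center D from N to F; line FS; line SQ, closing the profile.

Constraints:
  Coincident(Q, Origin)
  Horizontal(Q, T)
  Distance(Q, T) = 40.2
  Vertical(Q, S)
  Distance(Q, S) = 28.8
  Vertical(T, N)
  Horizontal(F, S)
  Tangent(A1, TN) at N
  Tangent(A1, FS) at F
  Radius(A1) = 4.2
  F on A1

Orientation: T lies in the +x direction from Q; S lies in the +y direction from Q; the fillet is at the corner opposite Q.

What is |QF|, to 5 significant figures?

46.102

Q is at the origin; Q and T share the same y with |QT| = 40.2 and T on the +x side, so T = (40.200, 0.0000). QS is vertical with |QS| = 28.8 and S on the +y side, so S = (0.0000, 28.800). The virtual corner opposite Q is at (40.200, 28.800). The tangent condition forces DN to be normal to TN and A1 meets FS tangentially, so DF is at right angles to FS, with radius 4.2, so the center D sits 4.2 in from both sides at D = (36.000, 24.600). That places the tangent points at N = (40.200, 24.600) on TN and F = (36.000, 28.800) on FS. Then |QF| = |F − Q| = 46.102.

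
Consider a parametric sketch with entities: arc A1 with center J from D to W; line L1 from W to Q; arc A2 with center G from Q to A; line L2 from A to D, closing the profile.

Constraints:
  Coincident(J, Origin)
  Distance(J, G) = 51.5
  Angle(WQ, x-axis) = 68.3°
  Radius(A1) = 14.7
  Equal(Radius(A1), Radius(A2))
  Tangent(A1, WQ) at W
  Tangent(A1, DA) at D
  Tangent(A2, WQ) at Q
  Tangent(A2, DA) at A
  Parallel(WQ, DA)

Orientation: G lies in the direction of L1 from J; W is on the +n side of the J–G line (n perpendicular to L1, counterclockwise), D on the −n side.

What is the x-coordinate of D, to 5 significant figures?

13.658

The slot axis is L1's direction at 68.3°, so u = (cos 68.3°, sin 68.3°) = (0.36975, 0.92913) and n = (−sin 68.3°, cos 68.3°) = (-0.92913, 0.36975). J is at the origin and G lies 51.5 along u from J, so G = 51.5·u = (19.042, 47.850). Tangency of A1 to both parallel lines with radius 14.7 puts W and D at J ± 14.7·n: W = (-13.658, 5.4353), D = (13.658, -5.4353). So D.x = 13.658.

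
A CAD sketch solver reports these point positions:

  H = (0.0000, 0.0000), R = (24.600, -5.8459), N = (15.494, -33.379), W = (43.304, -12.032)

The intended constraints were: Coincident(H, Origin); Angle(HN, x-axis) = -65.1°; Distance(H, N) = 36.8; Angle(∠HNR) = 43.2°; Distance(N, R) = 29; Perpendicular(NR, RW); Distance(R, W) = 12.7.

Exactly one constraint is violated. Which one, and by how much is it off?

Distance(R, W) = 12.7 — off by 7.00.

H = (0.00, 0.00) ✓; HN at -65.10° ✓; |HN| = 36.80 ✓; ∠HNR = 43.20° ✓; |NR| = 29.00 ✓; ∠(NR, RW) = 90.00° ✓; |RW| = 19.70 ✗.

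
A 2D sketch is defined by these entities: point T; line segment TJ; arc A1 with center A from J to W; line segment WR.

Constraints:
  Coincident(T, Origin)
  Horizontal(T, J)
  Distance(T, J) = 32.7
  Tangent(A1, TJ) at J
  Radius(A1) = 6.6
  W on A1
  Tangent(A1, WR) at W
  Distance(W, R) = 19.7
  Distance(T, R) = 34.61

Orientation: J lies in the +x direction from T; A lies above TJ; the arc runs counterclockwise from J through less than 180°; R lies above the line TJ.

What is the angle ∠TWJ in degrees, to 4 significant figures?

50.52°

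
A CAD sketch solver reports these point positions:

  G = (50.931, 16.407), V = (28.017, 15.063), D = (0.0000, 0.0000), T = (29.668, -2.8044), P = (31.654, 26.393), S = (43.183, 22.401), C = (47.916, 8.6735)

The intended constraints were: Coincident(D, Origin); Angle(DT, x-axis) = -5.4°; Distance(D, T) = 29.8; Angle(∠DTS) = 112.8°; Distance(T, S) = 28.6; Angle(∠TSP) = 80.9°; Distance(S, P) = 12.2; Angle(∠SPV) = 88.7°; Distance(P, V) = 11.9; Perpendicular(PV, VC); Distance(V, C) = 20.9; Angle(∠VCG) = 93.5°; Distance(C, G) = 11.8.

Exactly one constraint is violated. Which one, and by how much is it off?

Distance(C, G) = 11.8 — off by 3.50.

D = (0.00, 0.00) ✓; DT at -5.400° ✓; |DT| = 29.80 ✓; ∠DTS = 112.8° ✓; |TS| = 28.60 ✓; ∠TSP = 80.90° ✓; |SP| = 12.20 ✓; ∠SPV = 88.70° ✓; |PV| = 11.90 ✓; ∠(PV, VC) = 90.00° ✓; |VC| = 20.90 ✓; ∠VCG = 93.50° ✓; |CG| = 8.300 ✗.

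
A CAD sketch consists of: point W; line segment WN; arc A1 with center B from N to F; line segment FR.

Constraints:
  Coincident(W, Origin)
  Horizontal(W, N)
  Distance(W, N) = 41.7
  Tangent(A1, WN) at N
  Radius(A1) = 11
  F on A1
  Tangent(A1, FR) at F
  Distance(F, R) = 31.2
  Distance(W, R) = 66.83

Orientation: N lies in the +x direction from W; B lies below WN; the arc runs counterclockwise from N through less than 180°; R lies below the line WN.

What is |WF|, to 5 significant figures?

37.272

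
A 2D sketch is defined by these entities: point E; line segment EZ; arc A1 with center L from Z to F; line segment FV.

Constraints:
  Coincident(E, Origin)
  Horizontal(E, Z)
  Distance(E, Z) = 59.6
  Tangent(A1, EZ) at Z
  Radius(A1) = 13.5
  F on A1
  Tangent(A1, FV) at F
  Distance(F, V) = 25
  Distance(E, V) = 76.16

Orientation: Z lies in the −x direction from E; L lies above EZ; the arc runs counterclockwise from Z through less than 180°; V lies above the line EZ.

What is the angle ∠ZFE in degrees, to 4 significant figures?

92.70°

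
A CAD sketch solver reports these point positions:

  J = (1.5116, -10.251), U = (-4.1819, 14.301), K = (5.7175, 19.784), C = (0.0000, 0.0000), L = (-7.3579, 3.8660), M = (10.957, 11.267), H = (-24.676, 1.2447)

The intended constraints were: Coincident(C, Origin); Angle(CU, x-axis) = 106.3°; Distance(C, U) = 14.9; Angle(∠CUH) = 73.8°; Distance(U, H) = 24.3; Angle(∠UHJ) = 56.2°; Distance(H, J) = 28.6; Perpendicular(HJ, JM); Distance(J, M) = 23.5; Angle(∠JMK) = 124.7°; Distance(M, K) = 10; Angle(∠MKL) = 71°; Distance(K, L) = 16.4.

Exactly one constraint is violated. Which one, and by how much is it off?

Distance(K, L) = 16.4 — off by 4.20.

C = (0.00, 0.00) ✓; CU at 106.3° ✓; |CU| = 14.90 ✓; ∠CUH = 73.80° ✓; |UH| = 24.30 ✓; ∠UHJ = 56.20° ✓; |HJ| = 28.60 ✓; ∠(HJ, JM) = 90.00° ✓; |JM| = 23.50 ✓; ∠JMK = 124.7° ✓; |MK| = 10.00 ✓; ∠MKL = 71.00° ✓; |KL| = 20.60 ✗.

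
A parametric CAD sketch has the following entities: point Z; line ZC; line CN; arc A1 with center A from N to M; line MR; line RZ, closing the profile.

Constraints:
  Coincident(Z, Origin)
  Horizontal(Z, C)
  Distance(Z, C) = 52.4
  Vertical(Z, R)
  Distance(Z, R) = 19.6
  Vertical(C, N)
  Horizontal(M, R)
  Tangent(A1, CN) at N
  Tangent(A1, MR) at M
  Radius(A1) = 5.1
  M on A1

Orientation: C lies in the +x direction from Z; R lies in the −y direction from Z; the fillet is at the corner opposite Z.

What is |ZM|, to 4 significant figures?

51.20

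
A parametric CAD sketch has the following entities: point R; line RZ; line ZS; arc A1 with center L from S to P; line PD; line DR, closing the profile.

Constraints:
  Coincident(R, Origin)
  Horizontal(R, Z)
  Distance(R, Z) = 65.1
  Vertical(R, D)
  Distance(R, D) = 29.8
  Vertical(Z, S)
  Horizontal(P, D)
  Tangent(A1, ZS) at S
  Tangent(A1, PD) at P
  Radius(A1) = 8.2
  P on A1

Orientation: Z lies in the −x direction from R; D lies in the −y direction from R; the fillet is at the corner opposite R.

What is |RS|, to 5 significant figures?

68.590

R is at the origin; RZ is horizontal with |RZ| = 65.1 and Z on the −x side, so Z = (-65.100, 0.0000). RD is vertical with |RD| = 29.8 and D on the −y side, so D = (0.0000, -29.800). The virtual corner opposite R is at (-65.100, -29.800). The tangent condition forces LS to be normal to ZS and since A1 is tangent to PD there, LP ⟂ PD, with radius 8.2, so the center L sits 8.2 in from both sides at L = (-56.900, -21.600). That places the tangent points at S = (-65.100, -21.600) on ZS and P = (-56.900, -29.800) on PD. Then |RS| = |S − R| = 68.590.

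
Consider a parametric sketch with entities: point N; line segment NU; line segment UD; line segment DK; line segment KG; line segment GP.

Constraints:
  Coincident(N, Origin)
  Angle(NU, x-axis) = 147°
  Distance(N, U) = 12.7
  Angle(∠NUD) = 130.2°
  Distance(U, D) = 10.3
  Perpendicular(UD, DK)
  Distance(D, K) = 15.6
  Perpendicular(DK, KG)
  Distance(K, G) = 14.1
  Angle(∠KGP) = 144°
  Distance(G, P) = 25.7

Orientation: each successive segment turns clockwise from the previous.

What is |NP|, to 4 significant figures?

18.80

N is at the origin; NU runs at 147.0° with length 12.7, so U = (-10.65, 6.917). ∠NUD = 130.2° gives UD at 97.20° from the x-axis; with |UD| = 10.3, D = (-11.94, 17.14). The perpendicularity gives DK at right angles to UD, so DK runs at 7.200°; with |DK| = 15.6, K = (3.535, 19.09). DK ⟂ KG, so KG runs at -82.80°; with |KG| = 14.1, G = (5.302, 5.102). ∠KGP = 144.0° gives GP at -118.8° from the x-axis; with |GP| = 25.7, P = (-7.079, -17.42). Then |NP| = |P − N| = 18.80.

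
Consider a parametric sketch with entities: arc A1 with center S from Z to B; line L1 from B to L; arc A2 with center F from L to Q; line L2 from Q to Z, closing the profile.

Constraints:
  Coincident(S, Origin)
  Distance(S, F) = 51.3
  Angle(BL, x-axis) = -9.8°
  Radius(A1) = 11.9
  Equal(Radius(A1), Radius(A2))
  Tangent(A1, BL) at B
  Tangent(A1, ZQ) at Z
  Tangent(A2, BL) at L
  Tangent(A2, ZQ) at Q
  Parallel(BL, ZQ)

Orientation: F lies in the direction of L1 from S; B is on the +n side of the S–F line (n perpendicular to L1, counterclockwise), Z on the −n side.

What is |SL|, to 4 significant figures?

52.66

Tangency of A1 to both parallel lines with radius 11.9 puts B and Z at S ± 11.9·n: B = (2.025, 11.73), Z = (-2.025, -11.73). Equal radii place L and Q the same way about F: L = F + 11.9·n = (52.58, 2.995), Q = F − 11.9·n = (48.53, -20.46). Then |SL| = |L − S| = 52.66.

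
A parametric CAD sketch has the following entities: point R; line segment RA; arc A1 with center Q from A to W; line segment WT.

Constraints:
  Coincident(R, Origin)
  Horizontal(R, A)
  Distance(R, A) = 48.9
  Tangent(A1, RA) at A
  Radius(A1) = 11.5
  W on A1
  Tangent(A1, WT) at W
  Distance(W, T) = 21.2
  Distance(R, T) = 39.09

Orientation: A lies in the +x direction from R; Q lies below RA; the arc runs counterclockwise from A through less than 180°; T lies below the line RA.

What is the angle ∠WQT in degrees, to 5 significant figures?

61.522°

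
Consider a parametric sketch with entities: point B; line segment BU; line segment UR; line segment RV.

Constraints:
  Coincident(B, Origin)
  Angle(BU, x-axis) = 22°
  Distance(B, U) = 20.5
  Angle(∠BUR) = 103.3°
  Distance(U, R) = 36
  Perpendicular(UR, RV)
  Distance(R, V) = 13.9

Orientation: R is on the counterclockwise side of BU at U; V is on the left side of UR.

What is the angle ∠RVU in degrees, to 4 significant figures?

68.89°

B is at the origin; BU runs at 22.0° with length 20.5, so U = 20.5·(cos 22.0°, sin 22.0°) = (19.01, 7.679). ∠BUR = 103.3°, so UR runs at 22.0° + (180° − 103.3°) = 98.70° from the x-axis; with |UR| = 36.0, R = U + 36.0·(cos 98.70°, sin 98.70°) = (13.56, 43.27). UR ⟂ RV; with |RV| = 13.9 on the left of UR, V = R + 13.9·(-0.9885, -0.1513) = (-0.1782, 41.16). Then cos ∠RVU = VR·VU / (|VR||VU|), giving 68.89°.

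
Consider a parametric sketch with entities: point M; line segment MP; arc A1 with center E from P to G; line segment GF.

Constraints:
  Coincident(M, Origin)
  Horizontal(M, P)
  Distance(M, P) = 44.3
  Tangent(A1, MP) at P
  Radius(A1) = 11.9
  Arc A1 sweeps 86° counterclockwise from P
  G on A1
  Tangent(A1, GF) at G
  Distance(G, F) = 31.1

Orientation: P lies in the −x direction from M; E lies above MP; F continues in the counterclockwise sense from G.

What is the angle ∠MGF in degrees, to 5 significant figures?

104.85°

M is at the origin; MP is horizontal with |MP| = 44.3 and P on the −x side, so P = (-44.300, 0.0000). A1 meets MP tangentially, so EP is at right angles to MP, so E = P + (0, 11.9) = (-44.300, 11.900). On A1, P sits at bearing -90° from E; an 86° counterclockwise sweep puts G at bearing -4°, so G = E + 11.9·(cos -4°, sin -4°) = (-32.429, 11.070). A1 meets GF tangentially, so EG is at right angles to GF, so GF runs along (−sin -4°, cos -4°); with |GF| = 31.1, F = (-30.260, 42.094). Then cos ∠MGF = GM·GF / (|GM||GF|), giving 104.85°.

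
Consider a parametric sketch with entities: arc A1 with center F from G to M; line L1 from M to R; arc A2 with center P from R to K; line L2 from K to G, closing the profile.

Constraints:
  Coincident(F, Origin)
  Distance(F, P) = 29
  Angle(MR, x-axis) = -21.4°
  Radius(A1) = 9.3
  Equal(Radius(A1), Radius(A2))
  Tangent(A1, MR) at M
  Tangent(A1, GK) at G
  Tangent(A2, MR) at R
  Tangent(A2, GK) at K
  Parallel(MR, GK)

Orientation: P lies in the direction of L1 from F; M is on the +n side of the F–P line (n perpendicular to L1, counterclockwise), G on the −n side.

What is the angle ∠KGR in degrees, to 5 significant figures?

32.675°

The slot axis is L1's direction at -21.4°, so u = (cos -21.4°, sin -21.4°) = (0.93106, -0.36488) and n = (−sin -21.4°, cos -21.4°) = (0.36488, 0.93106). F is at the origin and P lies 29.0 along u from F, so P = 29.0·u = (27.001, -10.581). Tangency of A1 to both parallel lines with radius 9.3 puts M and G at F ± 9.3·n: M = (3.3934, 8.6588), G = (-3.3934, -8.6588). Equal radii place R and K the same way about P: R = P + 9.3·n = (30.394, -1.9226), K = P − 9.3·n = (23.607, -19.240). Then cos ∠KGR = GK·GR / (|GK||GR|), giving 32.675°.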